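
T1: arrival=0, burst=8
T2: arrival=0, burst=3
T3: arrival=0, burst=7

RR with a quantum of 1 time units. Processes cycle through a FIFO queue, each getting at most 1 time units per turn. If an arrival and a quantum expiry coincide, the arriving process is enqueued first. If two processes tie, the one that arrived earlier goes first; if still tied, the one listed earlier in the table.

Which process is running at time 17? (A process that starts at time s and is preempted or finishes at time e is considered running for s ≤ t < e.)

Timeline: | T1 0-1 | T2 1-2 | T3 2-3 | T1 3-4 | T2 4-5 | T3 5-6 | T1 6-7 | T2 7-8 | T3 8-9 | T1 9-10 | T3 10-11 | T1 11-12 | T3 12-13 | T1 13-14 | T3 14-15 | T1 15-16 | T3 16-17 | T1 17-18 |
Completion: T1=18  T2=8  T3=17
Turnaround (C−A): T1=18  T2=8  T3=17

T1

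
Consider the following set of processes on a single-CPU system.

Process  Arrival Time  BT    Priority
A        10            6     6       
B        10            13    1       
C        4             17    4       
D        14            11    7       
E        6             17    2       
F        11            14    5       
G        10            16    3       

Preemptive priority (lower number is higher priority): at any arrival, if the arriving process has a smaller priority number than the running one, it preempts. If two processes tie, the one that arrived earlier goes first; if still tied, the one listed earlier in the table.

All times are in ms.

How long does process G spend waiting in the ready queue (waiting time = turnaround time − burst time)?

26

Gantt: | idle 0-4 | C 4-6 | E 6-10 | B 10-23 | E 23-36 | G 36-52 | C 52-67 | F 67-81 | A 81-87 | D 87-98 |
Completion: A=87  B=23  C=67  D=98  E=36  F=81  G=52
Turnaround (C−A): A=77  B=13  C=63  D=84  E=30  F=70  G=42
Waiting(G) = turnaround − burst = 42 − 16 = 26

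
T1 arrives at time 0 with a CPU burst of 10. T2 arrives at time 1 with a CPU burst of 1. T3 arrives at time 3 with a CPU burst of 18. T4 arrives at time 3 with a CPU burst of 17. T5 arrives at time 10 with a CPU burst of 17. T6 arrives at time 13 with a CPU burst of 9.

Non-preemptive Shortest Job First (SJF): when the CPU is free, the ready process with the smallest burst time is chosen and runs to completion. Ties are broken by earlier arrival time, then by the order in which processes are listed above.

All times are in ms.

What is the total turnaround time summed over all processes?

182

Schedule: | T1 0-10 | T2 10-11 | T4 11-28 | T6 28-37 | T5 37-54 | T3 54-72 |
Completion: T1=10  T2=11  T3=72  T4=28  T5=54  T6=37
Turnaround = completion − arrival: T1=10, T2=10, T3=69, T4=25, T5=44, T6=24
Total turnaround = 10 + 10 + 69 + 25 + 44 + 24 = 182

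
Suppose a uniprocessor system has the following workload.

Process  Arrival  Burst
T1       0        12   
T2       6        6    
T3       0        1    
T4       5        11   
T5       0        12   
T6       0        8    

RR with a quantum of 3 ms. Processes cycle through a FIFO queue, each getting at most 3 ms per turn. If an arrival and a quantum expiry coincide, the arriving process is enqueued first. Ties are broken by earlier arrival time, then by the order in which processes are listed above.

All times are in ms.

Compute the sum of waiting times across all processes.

Schedule: | T1 0-3 | T3 3-4 | T5 4-7 | T6 7-10 | T1 10-13 | T4 13-16 | T2 16-19 | T5 19-22 | T6 22-25 | T1 25-28 | T4 28-31 | T2 31-34 | T5 34-37 | T6 37-39 | T1 39-42 | T4 42-45 | T5 45-48 | T4 48-50 |
Completion: T1=42  T2=34  T3=4  T4=50  T5=48  T6=39
Turnaround (C−A): T1=42  T2=28  T3=4  T4=45  T5=48  T6=39
Waiting = turnaround − burst: T1=30, T2=22, T3=3, T4=34, T5=36, T6=31
Total waiting = 30 + 22 + 3 + 34 + 36 + 31 = 156

156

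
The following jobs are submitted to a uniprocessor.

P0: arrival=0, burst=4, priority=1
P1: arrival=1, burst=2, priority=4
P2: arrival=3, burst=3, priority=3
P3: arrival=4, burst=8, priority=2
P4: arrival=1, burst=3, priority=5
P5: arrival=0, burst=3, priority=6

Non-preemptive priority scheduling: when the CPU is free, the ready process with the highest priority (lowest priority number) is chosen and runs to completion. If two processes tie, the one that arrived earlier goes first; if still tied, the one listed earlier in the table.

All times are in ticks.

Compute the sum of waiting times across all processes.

59

Timeline: | P0 0-4 | P3 4-12 | P2 12-15 | P1 15-17 | P4 17-20 | P5 20-23 |
Completion: P0=4  P1=17  P2=15  P3=12  P4=20  P5=23
Waiting = turnaround − burst: P0=0, P1=14, P2=9, P3=0, P4=16, P5=20
Total waiting = 0 + 14 + 9 + 0 + 16 + 20 = 59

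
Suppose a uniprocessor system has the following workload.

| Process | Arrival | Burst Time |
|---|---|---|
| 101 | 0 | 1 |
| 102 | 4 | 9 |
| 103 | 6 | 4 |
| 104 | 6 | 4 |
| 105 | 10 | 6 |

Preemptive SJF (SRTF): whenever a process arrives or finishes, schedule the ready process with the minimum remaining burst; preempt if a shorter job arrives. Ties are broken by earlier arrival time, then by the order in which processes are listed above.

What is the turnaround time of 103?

4

Timeline: | 101 0-1 | idle 1-4 | 102 4-6 | 103 6-10 | 104 10-14 | 105 14-20 | 102 20-27 |
Completion: 101=1  102=27  103=10  104=14  105=20
Turnaround(103) = completion − arrival = 10 − 6 = 4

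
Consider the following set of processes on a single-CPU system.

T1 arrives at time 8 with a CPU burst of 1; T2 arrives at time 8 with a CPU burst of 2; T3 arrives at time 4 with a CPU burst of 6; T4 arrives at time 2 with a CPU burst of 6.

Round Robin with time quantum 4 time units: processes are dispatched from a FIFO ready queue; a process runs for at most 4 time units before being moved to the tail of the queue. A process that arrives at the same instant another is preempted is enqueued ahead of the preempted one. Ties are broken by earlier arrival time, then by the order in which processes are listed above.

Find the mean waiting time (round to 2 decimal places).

5.00

Timeline: | idle 0-2 | T4 2-6 | T3 6-10 | T4 10-12 | T1 12-13 | T2 13-15 | T3 15-17 |
Completion: T1=13  T2=15  T3=17  T4=12
Waiting times: T1=4, T2=5, T3=7, T4=4
Average waiting = (4+5+7+4) / 4 = 20/4 = 5.00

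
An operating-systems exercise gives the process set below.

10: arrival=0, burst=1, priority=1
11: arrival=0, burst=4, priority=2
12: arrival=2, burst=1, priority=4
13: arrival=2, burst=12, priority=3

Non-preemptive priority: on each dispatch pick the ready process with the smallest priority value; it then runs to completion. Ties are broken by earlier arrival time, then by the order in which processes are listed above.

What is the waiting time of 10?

Schedule: | 10 0-1 | 11 1-5 | 13 5-17 | 12 17-18 |
Completion: 10=1  11=5  12=18  13=17
Turnaround (C−A): 10=1  11=5  12=16  13=15
Waiting(10) = turnaround − burst = 1 − 1 = 0

0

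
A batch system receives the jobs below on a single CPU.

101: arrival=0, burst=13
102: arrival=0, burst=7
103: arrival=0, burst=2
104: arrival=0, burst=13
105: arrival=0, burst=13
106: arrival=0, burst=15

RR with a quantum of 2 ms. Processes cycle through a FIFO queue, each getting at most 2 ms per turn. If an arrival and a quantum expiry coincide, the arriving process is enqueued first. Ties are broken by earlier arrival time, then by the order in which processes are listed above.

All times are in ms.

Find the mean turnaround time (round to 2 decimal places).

Timeline: | 101 0-2 | 102 2-4 | 103 4-6 | 104 6-8 | 105 8-10 | 106 10-12 | 101 12-14 | 102 14-16 | 104 16-18 | 105 18-20 | 106 20-22 | 101 22-24 | 102 24-26 | 104 26-28 | 105 28-30 | 106 30-32 | 101 32-34 | 102 34-35 | 104 35-37 | 105 37-39 | 106 39-41 | 101 41-43 | 104 43-45 | 105 45-47 | 106 47-49 | 101 49-51 | 104 51-53 | 105 53-55 | 106 55-57 | 101 57-58 | 104 58-59 | 105 59-60 | 106 60-63 |
Completion: 101=58  102=35  103=6  104=59  105=60  106=63
Turnaround (C−A): 101=58  102=35  103=6  104=59  105=60  106=63
Turnaround times: 101=58, 102=35, 103=6, 104=59, 105=60, 106=63
Average turnaround = (58+35+6+59+60+63) / 6 = 281/6 = 46.83

46.83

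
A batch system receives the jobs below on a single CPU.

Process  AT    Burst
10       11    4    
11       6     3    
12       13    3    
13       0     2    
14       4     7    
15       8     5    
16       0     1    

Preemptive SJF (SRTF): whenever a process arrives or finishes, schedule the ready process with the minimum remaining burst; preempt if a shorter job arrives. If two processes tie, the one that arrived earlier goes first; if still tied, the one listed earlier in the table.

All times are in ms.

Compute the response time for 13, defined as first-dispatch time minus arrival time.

Gantt: | 16 0-1 | 13 1-3 | idle 3-4 | 14 4-6 | 11 6-9 | 14 9-14 | 12 14-17 | 10 17-21 | 15 21-26 |
Completion: 10=21  11=9  12=17  13=3  14=14  15=26  16=1
Response(13) = first start − arrival = 1 − 0 = 1

1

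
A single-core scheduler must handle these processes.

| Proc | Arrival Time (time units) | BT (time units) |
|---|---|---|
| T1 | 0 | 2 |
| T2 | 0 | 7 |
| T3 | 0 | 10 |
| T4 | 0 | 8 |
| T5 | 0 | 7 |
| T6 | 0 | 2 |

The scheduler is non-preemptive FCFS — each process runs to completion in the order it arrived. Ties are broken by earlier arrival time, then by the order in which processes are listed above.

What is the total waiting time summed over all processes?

Schedule: | T1 0-2 | T2 2-9 | T3 9-19 | T4 19-27 | T5 27-34 | T6 34-36 |
Completion: T1=2  T2=9  T3=19  T4=27  T5=34  T6=36
Waiting = turnaround − burst: T1=0, T2=2, T3=9, T4=19, T5=27, T6=34
Total waiting = 0 + 2 + 9 + 19 + 27 + 34 = 91

91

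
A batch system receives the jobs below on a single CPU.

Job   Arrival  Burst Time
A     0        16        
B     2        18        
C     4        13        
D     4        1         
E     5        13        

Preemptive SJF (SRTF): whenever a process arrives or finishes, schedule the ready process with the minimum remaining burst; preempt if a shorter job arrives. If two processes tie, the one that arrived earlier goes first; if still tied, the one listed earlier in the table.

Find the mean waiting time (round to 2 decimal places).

16.00

Schedule: | A 0-4 | D 4-5 | A 5-17 | C 17-30 | E 30-43 | B 43-61 |
Completion: A=17  B=61  C=30  D=5  E=43
Turnaround (C−A): A=17  B=59  C=26  D=1  E=38
Waiting times: A=1, B=41, C=13, D=0, E=25
Average waiting = (1+41+13+0+25) / 5 = 80/5 = 16.00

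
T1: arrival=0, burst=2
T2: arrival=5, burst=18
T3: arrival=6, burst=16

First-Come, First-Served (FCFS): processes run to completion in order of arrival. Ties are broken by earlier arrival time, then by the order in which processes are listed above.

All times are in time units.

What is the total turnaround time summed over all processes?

Schedule: | T1 0-2 | idle 2-5 | T2 5-23 | T3 23-39 |
Completion: T1=2  T2=23  T3=39
Turnaround (C−A): T1=2  T2=18  T3=33
Turnaround = completion − arrival: T1=2, T2=18, T3=33
Total turnaround = 2 + 18 + 33 = 53

53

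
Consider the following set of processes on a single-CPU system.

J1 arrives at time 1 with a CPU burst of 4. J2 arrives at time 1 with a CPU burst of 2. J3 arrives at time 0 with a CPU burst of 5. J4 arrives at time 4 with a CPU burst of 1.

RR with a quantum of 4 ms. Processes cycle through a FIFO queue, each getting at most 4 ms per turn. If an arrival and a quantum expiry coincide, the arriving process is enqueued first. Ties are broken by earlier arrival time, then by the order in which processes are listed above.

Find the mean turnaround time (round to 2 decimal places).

Schedule: | J3 0-4 | J1 4-8 | J2 8-10 | J4 10-11 | J3 11-12 |
Completion: J1=8  J2=10  J3=12  J4=11
Turnaround (C−A): J1=7  J2=9  J3=12  J4=7
Turnaround times: J1=7, J2=9, J3=12, J4=7
Average turnaround = (7+9+12+7) / 4 = 35/4 = 8.75

8.75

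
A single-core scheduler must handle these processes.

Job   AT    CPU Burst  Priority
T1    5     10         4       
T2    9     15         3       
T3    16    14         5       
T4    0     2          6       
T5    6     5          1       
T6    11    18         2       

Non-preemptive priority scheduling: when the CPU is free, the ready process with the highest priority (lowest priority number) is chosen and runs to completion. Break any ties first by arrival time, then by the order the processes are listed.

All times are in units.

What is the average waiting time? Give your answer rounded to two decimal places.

Timeline: | T4 0-2 | idle 2-5 | T1 5-15 | T5 15-20 | T6 20-38 | T2 38-53 | T3 53-67 |
Completion: T1=15  T2=53  T3=67  T4=2  T5=20  T6=38
Turnaround (C−A): T1=10  T2=44  T3=51  T4=2  T5=14  T6=27
Waiting times: T1=0, T2=29, T3=37, T4=0, T5=9, T6=9
Average waiting = (0+29+37+0+9+9) / 6 = 84/6 = 14.00

14.00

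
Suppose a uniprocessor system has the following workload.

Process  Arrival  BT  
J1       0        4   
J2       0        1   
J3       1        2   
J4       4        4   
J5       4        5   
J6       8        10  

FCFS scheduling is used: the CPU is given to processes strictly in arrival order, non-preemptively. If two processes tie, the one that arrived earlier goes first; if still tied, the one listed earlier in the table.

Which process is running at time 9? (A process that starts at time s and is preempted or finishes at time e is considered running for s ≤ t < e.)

Timeline: | J1 0-4 | J2 4-5 | J3 5-7 | J4 7-11 | J5 11-16 | J6 16-26 |
Completion: J1=4  J2=5  J3=7  J4=11  J5=16  J6=26

J4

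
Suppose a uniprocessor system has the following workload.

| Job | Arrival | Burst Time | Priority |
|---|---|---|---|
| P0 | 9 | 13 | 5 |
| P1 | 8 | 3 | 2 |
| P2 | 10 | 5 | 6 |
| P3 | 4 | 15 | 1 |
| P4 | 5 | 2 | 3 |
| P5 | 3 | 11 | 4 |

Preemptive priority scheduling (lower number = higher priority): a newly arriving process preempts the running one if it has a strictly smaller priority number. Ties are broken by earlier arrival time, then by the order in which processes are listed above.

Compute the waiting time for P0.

Gantt: | idle 0-3 | P5 3-4 | P3 4-19 | P1 19-22 | P4 22-24 | P5 24-34 | P0 34-47 | P2 47-52 |
Completion: P0=47  P1=22  P2=52  P3=19  P4=24  P5=34
Turnaround (C−A): P0=38  P1=14  P2=42  P3=15  P4=19  P5=31
Waiting(P0) = turnaround − burst = 38 − 13 = 25

25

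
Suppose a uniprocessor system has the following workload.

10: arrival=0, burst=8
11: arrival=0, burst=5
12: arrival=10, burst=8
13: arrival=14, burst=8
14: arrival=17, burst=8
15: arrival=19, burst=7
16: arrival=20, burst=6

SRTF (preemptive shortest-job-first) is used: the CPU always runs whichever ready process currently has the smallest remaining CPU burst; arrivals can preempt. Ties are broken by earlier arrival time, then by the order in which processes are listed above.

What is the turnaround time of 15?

Gantt: | 11 0-5 | 10 5-13 | 12 13-21 | 16 21-27 | 15 27-34 | 13 34-42 | 14 42-50 |
Completion: 10=13  11=5  12=21  13=42  14=50  15=34  16=27
Turnaround(15) = completion − arrival = 34 − 19 = 15

15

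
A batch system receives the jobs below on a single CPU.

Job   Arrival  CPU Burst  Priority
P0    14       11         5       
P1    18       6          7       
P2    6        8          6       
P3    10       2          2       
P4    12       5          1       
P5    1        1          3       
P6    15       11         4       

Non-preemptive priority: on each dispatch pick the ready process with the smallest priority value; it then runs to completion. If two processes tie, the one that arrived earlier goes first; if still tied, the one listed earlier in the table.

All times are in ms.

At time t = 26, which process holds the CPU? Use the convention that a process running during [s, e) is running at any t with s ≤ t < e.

Gantt: | idle 0-1 | P5 1-2 | idle 2-6 | P2 6-14 | P4 14-19 | P3 19-21 | P6 21-32 | P0 32-43 | P1 43-49 |
Completion: P0=43  P1=49  P2=14  P3=21  P4=19  P5=2  P6=32

P6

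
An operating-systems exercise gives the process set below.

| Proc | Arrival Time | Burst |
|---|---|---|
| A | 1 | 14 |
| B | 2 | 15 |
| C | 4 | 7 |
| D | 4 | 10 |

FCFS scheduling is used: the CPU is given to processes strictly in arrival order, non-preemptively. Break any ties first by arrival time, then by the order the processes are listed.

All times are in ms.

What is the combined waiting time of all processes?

72

Schedule: | idle 0-1 | A 1-15 | B 15-30 | C 30-37 | D 37-47 |
Completion: A=15  B=30  C=37  D=47
Waiting = turnaround − burst: A=0, B=13, C=26, D=33
Total waiting = 0 + 13 + 26 + 33 = 72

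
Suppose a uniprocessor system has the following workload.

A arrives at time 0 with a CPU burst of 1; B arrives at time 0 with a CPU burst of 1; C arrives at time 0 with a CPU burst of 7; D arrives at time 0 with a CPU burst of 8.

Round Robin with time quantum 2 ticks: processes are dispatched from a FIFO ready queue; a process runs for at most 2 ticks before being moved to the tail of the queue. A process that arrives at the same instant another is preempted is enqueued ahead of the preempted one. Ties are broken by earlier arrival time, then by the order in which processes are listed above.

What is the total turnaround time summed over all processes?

Timeline: | A 0-1 | B 1-2 | C 2-4 | D 4-6 | C 6-8 | D 8-10 | C 10-12 | D 12-14 | C 14-15 | D 15-17 |
Completion: A=1  B=2  C=15  D=17
Turnaround (C−A): A=1  B=2  C=15  D=17
Turnaround = completion − arrival: A=1, B=2, C=15, D=17
Total turnaround = 1 + 2 + 15 + 17 = 35

35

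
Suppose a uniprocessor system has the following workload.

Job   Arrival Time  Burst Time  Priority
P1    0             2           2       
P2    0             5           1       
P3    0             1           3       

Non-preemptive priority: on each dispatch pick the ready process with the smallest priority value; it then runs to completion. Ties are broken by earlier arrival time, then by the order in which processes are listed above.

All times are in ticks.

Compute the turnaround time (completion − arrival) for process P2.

Timeline: | P2 0-5 | P1 5-7 | P3 7-8 |
Completion: P1=7  P2=5  P3=8
Turnaround (C−A): P1=7  P2=5  P3=8
Turnaround(P2) = completion − arrival = 5 − 0 = 5

5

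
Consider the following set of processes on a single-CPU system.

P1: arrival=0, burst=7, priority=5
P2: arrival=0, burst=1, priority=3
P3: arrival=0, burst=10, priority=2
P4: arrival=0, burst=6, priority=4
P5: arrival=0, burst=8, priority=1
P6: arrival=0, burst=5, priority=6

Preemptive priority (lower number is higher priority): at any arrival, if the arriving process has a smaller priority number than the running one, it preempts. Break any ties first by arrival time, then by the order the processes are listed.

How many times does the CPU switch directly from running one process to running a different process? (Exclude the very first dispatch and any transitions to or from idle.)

Gantt: | P5 0-8 | P3 8-18 | P2 18-19 | P4 19-25 | P1 25-32 | P6 32-37 |
Completion: P1=32  P2=19  P3=18  P4=25  P5=8  P6=37

5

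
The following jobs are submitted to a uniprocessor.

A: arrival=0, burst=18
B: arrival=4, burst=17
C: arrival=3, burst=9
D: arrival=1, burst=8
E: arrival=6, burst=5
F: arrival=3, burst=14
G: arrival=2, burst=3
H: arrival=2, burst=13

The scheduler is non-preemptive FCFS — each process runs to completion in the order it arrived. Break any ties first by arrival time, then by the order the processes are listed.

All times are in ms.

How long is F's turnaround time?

62

Timeline: | A 0-18 | D 18-26 | G 26-29 | H 29-42 | C 42-51 | F 51-65 | B 65-82 | E 82-87 |
Completion: A=18  B=82  C=51  D=26  E=87  F=65  G=29  H=42
Turnaround (C−A): A=18  B=78  C=48  D=25  E=81  F=62  G=27  H=40
Turnaround(F) = completion − arrival = 65 − 3 = 62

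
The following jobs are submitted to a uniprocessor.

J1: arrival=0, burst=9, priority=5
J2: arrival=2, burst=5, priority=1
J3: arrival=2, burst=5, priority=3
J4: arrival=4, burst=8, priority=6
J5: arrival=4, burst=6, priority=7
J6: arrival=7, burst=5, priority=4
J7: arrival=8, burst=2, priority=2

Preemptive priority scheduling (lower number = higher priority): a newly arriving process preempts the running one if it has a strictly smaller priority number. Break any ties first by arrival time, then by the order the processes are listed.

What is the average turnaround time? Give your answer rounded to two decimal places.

17.57

Gantt: | J1 0-2 | J2 2-7 | J3 7-8 | J7 8-10 | J3 10-14 | J6 14-19 | J1 19-26 | J4 26-34 | J5 34-40 |
Completion: J1=26  J2=7  J3=14  J4=34  J5=40  J6=19  J7=10
Turnaround (C−A): J1=26  J2=5  J3=12  J4=30  J5=36  J6=12  J7=2
Turnaround times: J1=26, J2=5, J3=12, J4=30, J5=36, J6=12, J7=2
Average turnaround = (26+5+12+30+36+12+2) / 7 = 123/7 = 17.57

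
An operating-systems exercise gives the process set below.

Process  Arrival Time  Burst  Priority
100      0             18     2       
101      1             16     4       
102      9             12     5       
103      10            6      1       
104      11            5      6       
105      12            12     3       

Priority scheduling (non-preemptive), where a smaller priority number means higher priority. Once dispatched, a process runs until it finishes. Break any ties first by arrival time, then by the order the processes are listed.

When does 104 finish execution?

69

Gantt: | 100 0-18 | 103 18-24 | 105 24-36 | 101 36-52 | 102 52-64 | 104 64-69 |
Completion: 100=18  101=52  102=64  103=24  104=69  105=36
Turnaround (C−A): 100=18  101=51  102=55  103=14  104=58  105=24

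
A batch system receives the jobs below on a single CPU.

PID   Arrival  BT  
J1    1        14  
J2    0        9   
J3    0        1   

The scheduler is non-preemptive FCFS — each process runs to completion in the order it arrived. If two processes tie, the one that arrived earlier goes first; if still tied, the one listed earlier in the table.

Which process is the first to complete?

J2

Timeline: | J2 0-9 | J3 9-10 | J1 10-24 |
Completion: J1=24  J2=9  J3=10
Turnaround (C−A): J1=23  J2=9  J3=10
Finish order: J2 → J3 → J1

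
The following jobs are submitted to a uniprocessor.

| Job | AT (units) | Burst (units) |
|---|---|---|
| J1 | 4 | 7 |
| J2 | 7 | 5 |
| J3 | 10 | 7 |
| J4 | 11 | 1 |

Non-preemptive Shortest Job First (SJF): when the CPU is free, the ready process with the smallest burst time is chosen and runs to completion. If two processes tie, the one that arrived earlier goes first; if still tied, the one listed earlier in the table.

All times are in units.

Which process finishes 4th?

Schedule: | idle 0-4 | J1 4-11 | J4 11-12 | J2 12-17 | J3 17-24 |
Completion: J1=11  J2=17  J3=24  J4=12
Turnaround (C−A): J1=7  J2=10  J3=14  J4=1
Finish order: J1 → J4 → J2 → J3

J3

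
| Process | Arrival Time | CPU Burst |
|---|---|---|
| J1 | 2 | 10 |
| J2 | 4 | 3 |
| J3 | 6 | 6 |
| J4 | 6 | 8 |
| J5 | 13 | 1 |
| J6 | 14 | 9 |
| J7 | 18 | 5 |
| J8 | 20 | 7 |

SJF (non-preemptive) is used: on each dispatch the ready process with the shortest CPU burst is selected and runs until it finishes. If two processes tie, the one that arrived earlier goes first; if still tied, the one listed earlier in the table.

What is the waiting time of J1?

Gantt: | idle 0-2 | J1 2-12 | J2 12-15 | J5 15-16 | J3 16-22 | J7 22-27 | J8 27-34 | J4 34-42 | J6 42-51 |
Completion: J1=12  J2=15  J3=22  J4=42  J5=16  J6=51  J7=27  J8=34
Turnaround (C−A): J1=10  J2=11  J3=16  J4=36  J5=3  J6=37  J7=9  J8=14
Waiting(J1) = turnaround − burst = 10 − 10 = 0

0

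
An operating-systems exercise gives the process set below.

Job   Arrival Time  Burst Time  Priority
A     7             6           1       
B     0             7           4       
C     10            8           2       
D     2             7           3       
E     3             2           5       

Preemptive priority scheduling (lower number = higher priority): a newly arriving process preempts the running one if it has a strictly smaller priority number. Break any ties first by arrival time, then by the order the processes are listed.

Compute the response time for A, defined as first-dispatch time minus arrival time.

Schedule: | B 0-2 | D 2-7 | A 7-13 | C 13-21 | D 21-23 | B 23-28 | E 28-30 |
Completion: A=13  B=28  C=21  D=23  E=30
Turnaround (C−A): A=6  B=28  C=11  D=21  E=27
Response(A) = first start − arrival = 7 − 7 = 0

0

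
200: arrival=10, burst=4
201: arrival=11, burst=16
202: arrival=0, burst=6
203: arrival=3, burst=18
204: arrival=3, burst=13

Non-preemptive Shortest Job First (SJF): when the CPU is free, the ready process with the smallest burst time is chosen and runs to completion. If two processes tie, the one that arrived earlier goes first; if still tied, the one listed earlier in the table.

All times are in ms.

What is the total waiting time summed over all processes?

Gantt: | 202 0-6 | 204 6-19 | 200 19-23 | 201 23-39 | 203 39-57 |
Completion: 200=23  201=39  202=6  203=57  204=19
Turnaround (C−A): 200=13  201=28  202=6  203=54  204=16
Waiting = turnaround − burst: 200=9, 201=12, 202=0, 203=36, 204=3
Total waiting = 9 + 12 + 0 + 36 + 3 = 60

60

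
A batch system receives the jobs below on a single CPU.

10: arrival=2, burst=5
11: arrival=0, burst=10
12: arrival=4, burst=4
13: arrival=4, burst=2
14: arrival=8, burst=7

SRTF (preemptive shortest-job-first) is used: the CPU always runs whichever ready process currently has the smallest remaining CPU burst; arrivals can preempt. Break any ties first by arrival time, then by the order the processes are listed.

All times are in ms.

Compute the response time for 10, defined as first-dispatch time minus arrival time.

Schedule: | 11 0-2 | 10 2-4 | 13 4-6 | 10 6-9 | 12 9-13 | 14 13-20 | 11 20-28 |
Completion: 10=9  11=28  12=13  13=6  14=20
Response(10) = first start − arrival = 2 − 2 = 0

0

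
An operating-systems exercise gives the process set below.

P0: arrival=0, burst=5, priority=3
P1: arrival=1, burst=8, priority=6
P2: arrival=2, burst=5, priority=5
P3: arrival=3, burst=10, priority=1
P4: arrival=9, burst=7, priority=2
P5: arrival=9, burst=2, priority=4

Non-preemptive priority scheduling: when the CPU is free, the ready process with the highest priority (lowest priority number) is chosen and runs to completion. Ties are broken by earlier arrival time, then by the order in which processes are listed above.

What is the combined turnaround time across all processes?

108

Schedule: | P0 0-5 | P3 5-15 | P4 15-22 | P5 22-24 | P2 24-29 | P1 29-37 |
Completion: P0=5  P1=37  P2=29  P3=15  P4=22  P5=24
Turnaround (C−A): P0=5  P1=36  P2=27  P3=12  P4=13  P5=15
Turnaround = completion − arrival: P0=5, P1=36, P2=27, P3=12, P4=13, P5=15
Total turnaround = 5 + 36 + 27 + 12 + 13 + 15 = 108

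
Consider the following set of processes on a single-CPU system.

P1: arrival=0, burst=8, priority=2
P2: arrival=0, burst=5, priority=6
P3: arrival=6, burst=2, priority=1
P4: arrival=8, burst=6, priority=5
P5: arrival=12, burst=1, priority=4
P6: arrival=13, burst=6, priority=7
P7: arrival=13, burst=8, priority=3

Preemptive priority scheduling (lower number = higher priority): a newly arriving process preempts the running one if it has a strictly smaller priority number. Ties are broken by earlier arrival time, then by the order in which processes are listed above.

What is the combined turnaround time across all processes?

91

Schedule: | P1 0-6 | P3 6-8 | P1 8-10 | P4 10-12 | P5 12-13 | P7 13-21 | P4 21-25 | P2 25-30 | P6 30-36 |
Completion: P1=10  P2=30  P3=8  P4=25  P5=13  P6=36  P7=21
Turnaround = completion − arrival: P1=10, P2=30, P3=2, P4=17, P5=1, P6=23, P7=8
Total turnaround = 10 + 30 + 2 + 17 + 1 + 23 + 8 = 91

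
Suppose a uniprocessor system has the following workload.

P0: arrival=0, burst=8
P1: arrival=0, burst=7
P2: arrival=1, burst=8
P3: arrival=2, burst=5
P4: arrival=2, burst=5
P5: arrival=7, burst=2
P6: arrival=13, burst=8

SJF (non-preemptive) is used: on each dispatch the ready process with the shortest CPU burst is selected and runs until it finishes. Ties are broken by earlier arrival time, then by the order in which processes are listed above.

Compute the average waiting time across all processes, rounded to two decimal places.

Schedule: | P1 0-7 | P5 7-9 | P3 9-14 | P4 14-19 | P0 19-27 | P2 27-35 | P6 35-43 |
Completion: P0=27  P1=7  P2=35  P3=14  P4=19  P5=9  P6=43
Turnaround (C−A): P0=27  P1=7  P2=34  P3=12  P4=17  P5=2  P6=30
Waiting times: P0=19, P1=0, P2=26, P3=7, P4=12, P5=0, P6=22
Average waiting = (19+0+26+7+12+0+22) / 7 = 86/7 = 12.29

12.29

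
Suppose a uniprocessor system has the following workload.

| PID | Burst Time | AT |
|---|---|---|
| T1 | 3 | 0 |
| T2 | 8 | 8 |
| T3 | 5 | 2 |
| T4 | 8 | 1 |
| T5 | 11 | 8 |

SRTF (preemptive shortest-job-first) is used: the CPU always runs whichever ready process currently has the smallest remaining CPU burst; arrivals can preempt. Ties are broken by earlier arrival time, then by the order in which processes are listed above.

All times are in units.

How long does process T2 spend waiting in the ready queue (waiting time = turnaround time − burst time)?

8

Gantt: | T1 0-3 | T3 3-8 | T4 8-16 | T2 16-24 | T5 24-35 |
Completion: T1=3  T2=24  T3=8  T4=16  T5=35
Waiting(T2) = turnaround − burst = 16 − 8 = 8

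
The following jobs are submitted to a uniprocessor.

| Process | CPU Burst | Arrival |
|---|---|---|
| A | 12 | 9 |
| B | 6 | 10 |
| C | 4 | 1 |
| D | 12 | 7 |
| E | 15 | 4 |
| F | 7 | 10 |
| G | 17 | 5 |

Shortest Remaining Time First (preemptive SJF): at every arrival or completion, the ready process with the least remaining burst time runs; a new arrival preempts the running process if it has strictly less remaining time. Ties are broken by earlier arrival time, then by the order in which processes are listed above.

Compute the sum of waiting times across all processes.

132

Gantt: | idle 0-1 | C 1-5 | E 5-7 | D 7-10 | B 10-16 | F 16-23 | D 23-32 | A 32-44 | E 44-57 | G 57-74 |
Completion: A=44  B=16  C=5  D=32  E=57  F=23  G=74
Turnaround (C−A): A=35  B=6  C=4  D=25  E=53  F=13  G=69
Waiting = turnaround − burst: A=23, B=0, C=0, D=13, E=38, F=6, G=52
Total waiting = 23 + 0 + 0 + 13 + 38 + 6 + 52 = 132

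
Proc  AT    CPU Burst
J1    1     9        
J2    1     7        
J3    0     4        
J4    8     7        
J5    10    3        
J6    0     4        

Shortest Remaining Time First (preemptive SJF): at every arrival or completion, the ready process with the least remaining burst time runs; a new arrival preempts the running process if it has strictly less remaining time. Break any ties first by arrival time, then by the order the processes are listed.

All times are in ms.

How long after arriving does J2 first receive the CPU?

7

Timeline: | J3 0-4 | J6 4-8 | J2 8-10 | J5 10-13 | J2 13-18 | J4 18-25 | J1 25-34 |
Completion: J1=34  J2=18  J3=4  J4=25  J5=13  J6=8
Turnaround (C−A): J1=33  J2=17  J3=4  J4=17  J5=3  J6=8
Response(J2) = first start − arrival = 8 − 1 = 7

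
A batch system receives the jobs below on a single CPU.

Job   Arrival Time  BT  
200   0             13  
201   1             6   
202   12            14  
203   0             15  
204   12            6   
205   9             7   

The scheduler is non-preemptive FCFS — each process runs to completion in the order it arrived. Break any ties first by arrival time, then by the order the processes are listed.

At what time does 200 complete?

13

Timeline: | 200 0-13 | 203 13-28 | 201 28-34 | 205 34-41 | 202 41-55 | 204 55-61 |
Completion: 200=13  201=34  202=55  203=28  204=61  205=41
Turnaround (C−A): 200=13  201=33  202=43  203=28  204=49  205=32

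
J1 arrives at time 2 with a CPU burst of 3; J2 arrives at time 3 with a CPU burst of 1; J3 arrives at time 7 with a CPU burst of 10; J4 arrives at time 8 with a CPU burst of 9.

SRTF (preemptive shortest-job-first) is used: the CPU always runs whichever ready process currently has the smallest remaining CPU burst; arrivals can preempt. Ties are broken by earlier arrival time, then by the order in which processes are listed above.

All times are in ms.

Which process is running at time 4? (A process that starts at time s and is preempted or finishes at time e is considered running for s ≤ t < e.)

Schedule: | idle 0-2 | J1 2-3 | J2 3-4 | J1 4-6 | idle 6-7 | J3 7-17 | J4 17-26 |
Completion: J1=6  J2=4  J3=17  J4=26
Turnaround (C−A): J1=4  J2=1  J3=10  J4=18

J1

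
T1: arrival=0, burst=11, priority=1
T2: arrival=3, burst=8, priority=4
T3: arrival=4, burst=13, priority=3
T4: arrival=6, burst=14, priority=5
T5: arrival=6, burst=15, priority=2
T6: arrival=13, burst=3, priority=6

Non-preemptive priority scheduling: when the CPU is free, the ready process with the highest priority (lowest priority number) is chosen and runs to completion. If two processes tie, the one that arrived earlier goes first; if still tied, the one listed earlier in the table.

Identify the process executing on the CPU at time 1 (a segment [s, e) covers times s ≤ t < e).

Gantt: | T1 0-11 | T5 11-26 | T3 26-39 | T2 39-47 | T4 47-61 | T6 61-64 |
Completion: T1=11  T2=47  T3=39  T4=61  T5=26  T6=64

T1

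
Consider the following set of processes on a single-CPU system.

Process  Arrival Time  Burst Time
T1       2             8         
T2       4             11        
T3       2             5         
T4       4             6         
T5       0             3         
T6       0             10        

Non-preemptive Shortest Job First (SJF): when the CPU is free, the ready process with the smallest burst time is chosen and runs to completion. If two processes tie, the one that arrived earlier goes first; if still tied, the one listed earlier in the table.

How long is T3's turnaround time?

Gantt: | T5 0-3 | T3 3-8 | T4 8-14 | T1 14-22 | T6 22-32 | T2 32-43 |
Completion: T1=22  T2=43  T3=8  T4=14  T5=3  T6=32
Turnaround(T3) = completion − arrival = 8 − 2 = 6

6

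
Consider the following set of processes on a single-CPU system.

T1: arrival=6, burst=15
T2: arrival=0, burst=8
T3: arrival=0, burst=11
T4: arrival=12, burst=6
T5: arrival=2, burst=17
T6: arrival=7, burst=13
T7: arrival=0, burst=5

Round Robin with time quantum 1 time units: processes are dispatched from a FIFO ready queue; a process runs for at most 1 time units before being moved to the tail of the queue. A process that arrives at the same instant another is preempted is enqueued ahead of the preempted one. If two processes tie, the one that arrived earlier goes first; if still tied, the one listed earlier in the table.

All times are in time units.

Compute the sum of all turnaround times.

365

Timeline: | T2 0-1 | T3 1-2 | T7 2-3 | T2 3-4 | T5 4-5 | T3 5-6 | T7 6-7 | T2 7-8 | T5 8-9 | T1 9-10 | T3 10-11 | T6 11-12 | T7 12-13 | T2 13-14 | T5 14-15 | T1 15-16 | T3 16-17 | T4 17-18 | T6 18-19 | T7 19-20 | T2 20-21 | T5 21-22 | T1 22-23 | T3 23-24 | T4 24-25 | T6 25-26 | T7 26-27 | T2 27-28 | T5 28-29 | T1 29-30 | T3 30-31 | T4 31-32 | T6 32-33 | T2 33-34 | T5 34-35 | T1 35-36 | T3 36-37 | T4 37-38 | T6 38-39 | T2 39-40 | T5 40-41 | T1 41-42 | T3 42-43 | T4 43-44 | T6 44-45 | T5 45-46 | T1 46-47 | T3 47-48 | T4 48-49 | T6 49-50 | T5 50-51 | T1 51-52 | T3 52-53 | T6 53-54 | T5 54-55 | T1 55-56 | T3 56-57 | T6 57-58 | T5 58-59 | T1 59-60 | T6 60-61 | T5 61-62 | T1 62-63 | T6 63-64 | T5 64-65 | T1 65-66 | T6 66-67 | T5 67-68 | T1 68-69 | T6 69-70 | T5 70-71 | T1 71-72 | T5 72-73 | T1 73-74 | T5 74-75 |
Completion: T1=74  T2=40  T3=57  T4=49  T5=75  T6=70  T7=27
Turnaround = completion − arrival: T1=68, T2=40, T3=57, T4=37, T5=73, T6=63, T7=27
Total turnaround = 68 + 40 + 57 + 37 + 73 + 63 + 27 = 365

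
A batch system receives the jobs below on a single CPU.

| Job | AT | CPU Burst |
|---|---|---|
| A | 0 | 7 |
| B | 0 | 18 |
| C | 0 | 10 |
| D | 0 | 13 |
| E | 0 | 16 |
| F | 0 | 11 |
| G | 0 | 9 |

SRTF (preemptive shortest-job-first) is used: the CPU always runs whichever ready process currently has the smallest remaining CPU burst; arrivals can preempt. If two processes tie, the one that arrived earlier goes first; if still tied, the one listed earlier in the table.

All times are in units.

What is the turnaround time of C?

Gantt: | A 0-7 | G 7-16 | C 16-26 | F 26-37 | D 37-50 | E 50-66 | B 66-84 |
Completion: A=7  B=84  C=26  D=50  E=66  F=37  G=16
Turnaround(C) = completion − arrival = 26 − 0 = 26

26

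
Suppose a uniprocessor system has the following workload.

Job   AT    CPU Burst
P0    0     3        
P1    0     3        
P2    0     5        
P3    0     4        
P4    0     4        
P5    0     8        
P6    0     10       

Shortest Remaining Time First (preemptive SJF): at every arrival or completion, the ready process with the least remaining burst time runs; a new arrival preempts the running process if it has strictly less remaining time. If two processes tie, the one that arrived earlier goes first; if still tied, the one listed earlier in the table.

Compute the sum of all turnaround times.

Schedule: | P0 0-3 | P1 3-6 | P3 6-10 | P4 10-14 | P2 14-19 | P5 19-27 | P6 27-37 |
Completion: P0=3  P1=6  P2=19  P3=10  P4=14  P5=27  P6=37
Turnaround = completion − arrival: P0=3, P1=6, P2=19, P3=10, P4=14, P5=27, P6=37
Total turnaround = 3 + 6 + 19 + 10 + 14 + 27 + 37 = 116

116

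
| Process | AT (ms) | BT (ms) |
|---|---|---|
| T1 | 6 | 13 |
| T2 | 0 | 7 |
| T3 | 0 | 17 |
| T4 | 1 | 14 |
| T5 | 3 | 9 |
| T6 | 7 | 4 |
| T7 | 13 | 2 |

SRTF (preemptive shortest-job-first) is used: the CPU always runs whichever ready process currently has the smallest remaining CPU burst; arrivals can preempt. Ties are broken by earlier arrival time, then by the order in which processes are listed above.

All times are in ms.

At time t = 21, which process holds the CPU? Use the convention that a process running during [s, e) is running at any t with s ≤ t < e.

Schedule: | T2 0-7 | T6 7-11 | T5 11-13 | T7 13-15 | T5 15-22 | T1 22-35 | T4 35-49 | T3 49-66 |
Completion: T1=35  T2=7  T3=66  T4=49  T5=22  T6=11  T7=15
Turnaround (C−A): T1=29  T2=7  T3=66  T4=48  T5=19  T6=4  T7=2

T5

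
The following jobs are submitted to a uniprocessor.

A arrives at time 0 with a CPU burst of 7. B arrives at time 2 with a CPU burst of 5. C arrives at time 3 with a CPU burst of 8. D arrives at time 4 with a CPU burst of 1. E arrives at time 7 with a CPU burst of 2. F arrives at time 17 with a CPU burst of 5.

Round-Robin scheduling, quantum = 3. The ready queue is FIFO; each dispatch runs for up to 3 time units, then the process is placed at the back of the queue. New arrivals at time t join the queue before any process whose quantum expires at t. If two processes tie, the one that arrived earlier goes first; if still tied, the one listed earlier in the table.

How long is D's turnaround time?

Schedule: | A 0-3 | B 3-6 | C 6-9 | A 9-12 | D 12-13 | B 13-15 | E 15-17 | C 17-20 | A 20-21 | F 21-24 | C 24-26 | F 26-28 |
Completion: A=21  B=15  C=26  D=13  E=17  F=28
Turnaround (C−A): A=21  B=13  C=23  D=9  E=10  F=11
Turnaround(D) = completion − arrival = 13 − 4 = 9

9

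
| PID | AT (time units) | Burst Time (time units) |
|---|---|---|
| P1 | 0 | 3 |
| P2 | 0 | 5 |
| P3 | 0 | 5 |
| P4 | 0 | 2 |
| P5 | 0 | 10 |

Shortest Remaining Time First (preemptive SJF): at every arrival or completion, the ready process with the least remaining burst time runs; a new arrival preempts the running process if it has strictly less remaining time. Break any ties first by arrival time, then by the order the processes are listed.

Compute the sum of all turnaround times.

57

Schedule: | P4 0-2 | P1 2-5 | P2 5-10 | P3 10-15 | P5 15-25 |
Completion: P1=5  P2=10  P3=15  P4=2  P5=25
Turnaround (C−A): P1=5  P2=10  P3=15  P4=2  P5=25
Turnaround = completion − arrival: P1=5, P2=10, P3=15, P4=2, P5=25
Total turnaround = 5 + 10 + 15 + 2 + 25 = 57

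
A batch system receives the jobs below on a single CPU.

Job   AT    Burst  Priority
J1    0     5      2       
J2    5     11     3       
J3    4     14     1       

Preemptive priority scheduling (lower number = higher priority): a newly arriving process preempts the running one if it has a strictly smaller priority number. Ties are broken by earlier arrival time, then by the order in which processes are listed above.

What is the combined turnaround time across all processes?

Gantt: | J1 0-4 | J3 4-18 | J1 18-19 | J2 19-30 |
Completion: J1=19  J2=30  J3=18
Turnaround = completion − arrival: J1=19, J2=25, J3=14
Total turnaround = 19 + 25 + 14 = 58

58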